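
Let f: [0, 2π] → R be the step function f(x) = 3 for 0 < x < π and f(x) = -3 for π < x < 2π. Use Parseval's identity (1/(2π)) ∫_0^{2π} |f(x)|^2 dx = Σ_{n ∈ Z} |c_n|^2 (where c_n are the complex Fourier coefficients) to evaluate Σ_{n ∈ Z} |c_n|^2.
Σ |c_n|^2 = 9

Parseval equates the L^2 energy of f (normalised by 1/(2π)) with the ℓ^2 sum of its Fourier coefficients: (1/(2π)) ∫_0^{2π} |f|^2 = Σ |c_n|^2.
Compute the left side: (1/(2π)) [∫_0^π 3^2 dx + ∫_π^{2π} (-3)^2 dx] = (1/(2π)) · (9π + 9π) = (9 + 9)/2 = 9.
So Σ_{n ∈ Z} |c_n|^2 = 9.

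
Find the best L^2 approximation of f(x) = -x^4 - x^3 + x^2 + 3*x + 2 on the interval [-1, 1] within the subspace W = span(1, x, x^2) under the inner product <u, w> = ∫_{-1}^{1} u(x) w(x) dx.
g(x) = x^2/7 + 12*x/5 + 73/35

The best approximation g ∈ W is the orthogonal projection of f onto W. Writing g = a_0 + a_1 x + a_2 x^2, the coefficients solve the normal equations G · a = b where
  G_{ij} = <φ_i, φ_j> and b_i = <f, φ_i>, with φ_0 = 1, φ_1 = x, φ_2 = x^2.
G =
  [2, 0, 2/3]
  [0, 2/3, 0]
  [2/3, 0, 2/5],
b = (64/15, 8/5, 152/105).
Solving gives a_0 = 73/35, a_1 = 12/5, a_2 = 1/7, so
  g(x) = x^2/7 + 12*x/5 + 73/35.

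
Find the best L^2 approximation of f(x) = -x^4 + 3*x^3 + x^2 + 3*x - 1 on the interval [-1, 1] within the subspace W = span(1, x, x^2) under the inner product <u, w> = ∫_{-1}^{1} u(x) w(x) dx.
g(x) = x^2/7 + 24*x/5 - 32/35

The best approximation g ∈ W is the orthogonal projection of f onto W. Writing g = a_0 + a_1 x + a_2 x^2, the coefficients solve the normal equations G · a = b where
  G_{ij} = <φ_i, φ_j> and b_i = <f, φ_i>, with φ_0 = 1, φ_1 = x, φ_2 = x^2.
G =
  [2, 0, 2/3]
  [0, 2/3, 0]
  [2/3, 0, 2/5],
b = (-26/15, 16/5, -58/105).
Solving gives a_0 = -32/35, a_1 = 24/5, a_2 = 1/7, so
  g(x) = x^2/7 + 24*x/5 - 32/35.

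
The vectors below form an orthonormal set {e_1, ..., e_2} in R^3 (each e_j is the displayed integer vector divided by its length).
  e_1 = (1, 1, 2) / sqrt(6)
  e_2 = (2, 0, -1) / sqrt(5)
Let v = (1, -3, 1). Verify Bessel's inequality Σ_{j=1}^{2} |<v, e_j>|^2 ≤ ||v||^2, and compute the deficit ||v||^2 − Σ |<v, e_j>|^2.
Σ |<v, e_j>|^2 = 1/5; ||v||^2 = 11; deficit = 54/5

Write each e_j = u_j / sqrt(<u_j, u_j>) where u_j is the displayed integer vector. Then <v, e_j> = <v, u_j> / sqrt(<u_j, u_j>), so |<v, e_j>|^2 = <v, u_j>^2 / <u_j, u_j>.
Coefficients: <v, e_1> = 0/sqrt(6), <v, e_2> = 1/sqrt(5).
Square and sum: Σ |<v, e_j>|^2 = 1/5.
Compute ||v||^2 = v·v = 11.
Deficit = 11 − 1/5 = 54/5 ≥ 0, confirming Bessel's inequality. (The deficit equals ||v − Σ <v,e_j> e_j||^2, the squared distance from v to span{e_j}.)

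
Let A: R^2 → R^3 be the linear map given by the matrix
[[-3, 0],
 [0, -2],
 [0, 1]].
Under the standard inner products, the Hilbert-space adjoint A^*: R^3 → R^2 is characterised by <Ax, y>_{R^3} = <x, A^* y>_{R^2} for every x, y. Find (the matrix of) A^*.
A^* = A^T =
[[-3, 0, 0],
 [0, -2, 1]]

For real matrices with standard dot products, the defining identity <Ax, y> = <x, A^* y> gives (Ax)^T y = x^T (A^*) y, i.e. x^T A^T y = x^T (A^*) y. Since this holds for all x, y, we must have A^* = A^T. Therefore
A^* =
[[-3, 0, 0],
 [0, -2, 1]].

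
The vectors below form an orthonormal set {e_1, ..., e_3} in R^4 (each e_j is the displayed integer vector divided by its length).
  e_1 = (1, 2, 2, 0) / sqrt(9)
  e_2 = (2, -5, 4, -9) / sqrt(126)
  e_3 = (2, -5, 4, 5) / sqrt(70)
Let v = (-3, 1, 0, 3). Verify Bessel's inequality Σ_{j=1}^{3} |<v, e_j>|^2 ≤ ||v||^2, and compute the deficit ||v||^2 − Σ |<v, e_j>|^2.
Σ |<v, e_j>|^2 = 59/5; ||v||^2 = 19; deficit = 36/5

Write each e_j = u_j / sqrt(<u_j, u_j>) where u_j is the displayed integer vector. Then <v, e_j> = <v, u_j> / sqrt(<u_j, u_j>), so |<v, e_j>|^2 = <v, u_j>^2 / <u_j, u_j>.
Coefficients: <v, e_1> = -1/sqrt(9), <v, e_2> = -38/sqrt(126), <v, e_3> = 4/sqrt(70).
Square and sum: Σ |<v, e_j>|^2 = 59/5.
Compute ||v||^2 = v·v = 19.
Deficit = 19 − 59/5 = 36/5 ≥ 0, confirming Bessel's inequality. (The deficit equals ||v − Σ <v,e_j> e_j||^2, the squared distance from v to span{e_j}.)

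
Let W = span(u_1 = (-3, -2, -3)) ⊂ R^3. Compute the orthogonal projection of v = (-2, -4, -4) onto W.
proj_W(v) = (-39/11, -26/11, -39/11)

Set up U = [u_1 | ... | u_1] ∈ R^(3×1). The projector onto W = col(U) is P = U (U^T U)^(-1) U^T.
Compute U^T U =
  [22],
and U^T v = (26).
Solve U^T U · c = U^T v for the coefficients: c = (13/11). The projection is proj_W(v) = U c.
Check: (v - proj_W(v)) · u_1 = 0  (should be 0).
Result: proj_W(v) = (-39/11, -26/11, -39/11).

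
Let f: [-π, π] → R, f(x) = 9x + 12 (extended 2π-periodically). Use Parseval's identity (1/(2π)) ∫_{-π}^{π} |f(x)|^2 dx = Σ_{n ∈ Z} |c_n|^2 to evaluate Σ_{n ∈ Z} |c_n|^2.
Σ |c_n|^2 = 27π^2 + 144

Expand and integrate term by term over [-π, π]:
  ∫ (9x)^2 dx = 81·(2π^3/3); ∫ 2·9·(12)·x dx = 0 (odd integrand); ∫ 12^2 dx = 144·2π.
So (1/(2π)) ∫_{-π}^{π} (9x + 12)^2 dx = 81π^2/3 + 144 = 27π^2 + 144.
Parseval ⇒ Σ |c_n|^2 = 27π^2 + 144.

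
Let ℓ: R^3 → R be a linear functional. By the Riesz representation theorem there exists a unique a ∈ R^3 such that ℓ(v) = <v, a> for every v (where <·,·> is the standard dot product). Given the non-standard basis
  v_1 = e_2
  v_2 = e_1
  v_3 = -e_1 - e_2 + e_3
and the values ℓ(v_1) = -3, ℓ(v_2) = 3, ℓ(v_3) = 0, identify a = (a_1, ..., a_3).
a = (3, -3, 0)

Write a = (a_1, ..., a_3) in the standard basis. For each basis vector v_i, ℓ(v_i) = <v_i, a> is a linear equation in the a_j's. Collect the n equations into a matrix system V a = ℓ, where row i of V is v_i (expressed in the standard basis). Since V is invertible (lower-triangular with 1s on the diagonal, up to permutation), solve by back-substitution:
  V =
[[0, 1, 0],
 [1, 0, 0],
 [-1, -1, 1]]
  V a = (-3, 3, 0)
Solving gives a = (3, -3, 0).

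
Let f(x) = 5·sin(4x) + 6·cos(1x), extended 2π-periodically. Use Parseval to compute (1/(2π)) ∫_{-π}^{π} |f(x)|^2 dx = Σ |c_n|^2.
Σ |c_n|^2 = 61/2

Expand |f|^2 and use orthogonality of {sin(nx), cos(mx)} on [-π, π]:
  ∫_{-π}^{π} sin(nx)^2 dx = π, ∫ cos(mx)^2 dx = π, and cross terms integrate to 0.
So ∫_{-π}^{π} f(x)^2 dx = 5^2 · π + 6^2 · π = (25 + 36)π.
Divide by 2π: (25 + 36)/2 = 61/2.
By Parseval, this equals Σ |c_n|^2.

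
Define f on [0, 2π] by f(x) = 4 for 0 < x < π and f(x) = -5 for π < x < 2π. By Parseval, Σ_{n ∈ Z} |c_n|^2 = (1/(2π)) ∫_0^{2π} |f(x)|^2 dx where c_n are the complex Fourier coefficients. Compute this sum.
Σ |c_n|^2 = 41/2

Parseval equates the L^2 energy of f (normalised by 1/(2π)) with the ℓ^2 sum of its Fourier coefficients: (1/(2π)) ∫_0^{2π} |f|^2 = Σ |c_n|^2.
Compute the left side: (1/(2π)) [∫_0^π 4^2 dx + ∫_π^{2π} (-5)^2 dx] = (1/(2π)) · (16π + 25π) = (16 + 25)/2 = 41/2.
So Σ_{n ∈ Z} |c_n|^2 = 41/2.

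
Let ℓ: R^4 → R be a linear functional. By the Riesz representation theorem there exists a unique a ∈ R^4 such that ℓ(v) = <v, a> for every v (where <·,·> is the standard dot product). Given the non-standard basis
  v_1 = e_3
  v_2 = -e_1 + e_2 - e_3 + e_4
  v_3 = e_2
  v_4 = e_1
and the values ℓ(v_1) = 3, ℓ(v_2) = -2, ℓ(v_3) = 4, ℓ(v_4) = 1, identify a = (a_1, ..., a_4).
a = (1, 4, 3, -2)

Write a = (a_1, ..., a_4) in the standard basis. For each basis vector v_i, ℓ(v_i) = <v_i, a> is a linear equation in the a_j's. Collect the n equations into a matrix system V a = ℓ, where row i of V is v_i (expressed in the standard basis). Since V is invertible (lower-triangular with 1s on the diagonal, up to permutation), solve by back-substitution:
  V =
[[0, 0, 1, 0],
 [-1, 1, -1, 1],
 [0, 1, 0, 0],
 [1, 0, 0, 0]]
  V a = (3, -2, 4, 1)
Solving gives a = (1, 4, 3, -2).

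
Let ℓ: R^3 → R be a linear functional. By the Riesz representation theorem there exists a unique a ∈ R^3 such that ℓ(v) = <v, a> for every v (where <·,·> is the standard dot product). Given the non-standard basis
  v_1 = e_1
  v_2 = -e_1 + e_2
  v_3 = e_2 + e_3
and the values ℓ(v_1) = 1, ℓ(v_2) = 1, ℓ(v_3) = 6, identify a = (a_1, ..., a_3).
a = (1, 2, 4)

Write a = (a_1, ..., a_3) in the standard basis. For each basis vector v_i, ℓ(v_i) = <v_i, a> is a linear equation in the a_j's. Collect the n equations into a matrix system V a = ℓ, where row i of V is v_i (expressed in the standard basis). Since V is invertible (lower-triangular with 1s on the diagonal, up to permutation), solve by back-substitution:
  V =
[[1, 0, 0],
 [-1, 1, 0],
 [0, 1, 1]]
  V a = (1, 1, 6)
Solving gives a = (1, 2, 4).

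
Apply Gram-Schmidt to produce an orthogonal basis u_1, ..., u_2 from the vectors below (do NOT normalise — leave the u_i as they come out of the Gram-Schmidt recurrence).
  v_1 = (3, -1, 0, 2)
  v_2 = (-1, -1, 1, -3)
Orthogonal basis:
  u_1 = (3, -1, 0, 2)
  u_2 = (5/7, -11/7, 1, -13/7)

Apply the Gram-Schmidt recurrence
  u_1 = v_1
  u_i = v_i − Σ_{j<i} ((v_i · u_j) / (u_j · u_j)) · u_j.

Step by step this gives:
  u_1 = (3, -1, 0, 2)
  u_2 = (5/7, -11/7, 1, -13/7)

Orthogonality check:
  u_2 · u_1 = 0 (should be 0)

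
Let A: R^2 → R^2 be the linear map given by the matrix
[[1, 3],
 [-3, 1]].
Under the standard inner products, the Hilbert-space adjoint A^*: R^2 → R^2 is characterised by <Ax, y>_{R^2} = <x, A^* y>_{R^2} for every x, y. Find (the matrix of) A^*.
A^* = A^T =
[[1, -3],
 [3, 1]]

For real matrices with standard dot products, the defining identity <Ax, y> = <x, A^* y> gives (Ax)^T y = x^T (A^*) y, i.e. x^T A^T y = x^T (A^*) y. Since this holds for all x, y, we must have A^* = A^T. Therefore
A^* =
[[1, -3],
 [3, 1]].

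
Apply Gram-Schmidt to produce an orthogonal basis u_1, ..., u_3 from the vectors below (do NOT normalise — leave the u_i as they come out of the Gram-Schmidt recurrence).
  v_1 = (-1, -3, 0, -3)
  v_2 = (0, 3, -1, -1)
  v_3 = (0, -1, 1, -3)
Orthogonal basis:
  u_1 = (-1, -3, 0, -3)
  u_2 = (-6/19, 39/19, -1, -37/19)
  u_3 = (126/173, 46/173, 226/173, -88/173)

Apply the Gram-Schmidt recurrence
  u_1 = v_1
  u_i = v_i − Σ_{j<i} ((v_i · u_j) / (u_j · u_j)) · u_j.

Step by step this gives:
  u_1 = (-1, -3, 0, -3)
  u_2 = (-6/19, 39/19, -1, -37/19)
  u_3 = (126/173, 46/173, 226/173, -88/173)

Orthogonality check:
  u_2 · u_1 = 0 (should be 0)
  u_3 · u_1 = 0 (should be 0)
  u_3 · u_2 = 0 (should be 0)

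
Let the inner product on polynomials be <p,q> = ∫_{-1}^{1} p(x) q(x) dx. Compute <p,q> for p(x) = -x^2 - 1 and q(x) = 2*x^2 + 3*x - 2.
<p,q> = 16/5

Expand the product: p(x)·q(x) = -2*x^4 - 3*x^3 - 3*x + 2.
∫_{-1}^{1} of each monomial x^k gives [2/(k+1) if k even, 0 if k odd]. Integrating term-by-term (or equivalently evaluating the antiderivative F(x) = -2*x^5/5 - 3*x^4/4 - 3*x^2/2 + 2*x at the endpoints):
  F(1) − F(−1) = -13/20 − (-77/20) = 16/5.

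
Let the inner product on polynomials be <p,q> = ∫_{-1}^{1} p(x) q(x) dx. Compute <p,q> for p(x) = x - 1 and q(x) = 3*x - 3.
<p,q> = 8

Expand the product: p(x)·q(x) = 3*x^2 - 6*x + 3.
∫_{-1}^{1} of each monomial x^k gives [2/(k+1) if k even, 0 if k odd]. Integrating term-by-term (or equivalently evaluating the antiderivative F(x) = x^3 - 3*x^2 + 3*x at the endpoints):
  F(1) − F(−1) = 1 − (-7) = 8.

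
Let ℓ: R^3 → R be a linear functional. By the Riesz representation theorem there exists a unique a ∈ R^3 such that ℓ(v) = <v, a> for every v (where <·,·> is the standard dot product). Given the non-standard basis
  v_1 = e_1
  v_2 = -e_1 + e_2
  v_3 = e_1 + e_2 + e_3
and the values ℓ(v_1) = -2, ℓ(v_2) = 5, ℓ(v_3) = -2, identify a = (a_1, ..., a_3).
a = (-2, 3, -3)

Write a = (a_1, ..., a_3) in the standard basis. For each basis vector v_i, ℓ(v_i) = <v_i, a> is a linear equation in the a_j's. Collect the n equations into a matrix system V a = ℓ, where row i of V is v_i (expressed in the standard basis). Since V is invertible (lower-triangular with 1s on the diagonal, up to permutation), solve by back-substitution:
  V =
[[1, 0, 0],
 [-1, 1, 0],
 [1, 1, 1]]
  V a = (-2, 5, -2)
Solving gives a = (-2, 3, -3).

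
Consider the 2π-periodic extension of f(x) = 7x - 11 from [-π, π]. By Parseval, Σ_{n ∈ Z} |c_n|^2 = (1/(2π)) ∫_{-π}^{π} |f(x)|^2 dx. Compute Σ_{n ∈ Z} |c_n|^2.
Σ |c_n|^2 = 49π^2/3 + 121

Expand and integrate term by term over [-π, π]:
  ∫ (7x)^2 dx = 49·(2π^3/3); ∫ 2·7·(-11)·x dx = 0 (odd integrand); ∫ (-11)^2 dx = 121·2π.
So (1/(2π)) ∫_{-π}^{π} (7x - 11)^2 dx = 49π^2/3 + 121 = 49π^2/3 + 121.
Parseval ⇒ Σ |c_n|^2 = 49π^2/3 + 121.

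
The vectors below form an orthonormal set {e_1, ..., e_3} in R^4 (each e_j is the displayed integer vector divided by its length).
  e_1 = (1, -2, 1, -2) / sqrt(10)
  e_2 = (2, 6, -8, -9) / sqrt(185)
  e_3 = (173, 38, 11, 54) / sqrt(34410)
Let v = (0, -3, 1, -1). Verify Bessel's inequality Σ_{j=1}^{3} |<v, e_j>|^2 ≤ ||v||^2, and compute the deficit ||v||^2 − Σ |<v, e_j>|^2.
Σ |<v, e_j>|^2 = 4826/465; ||v||^2 = 11; deficit = 289/465

Write each e_j = u_j / sqrt(<u_j, u_j>) where u_j is the displayed integer vector. Then <v, e_j> = <v, u_j> / sqrt(<u_j, u_j>), so |<v, e_j>|^2 = <v, u_j>^2 / <u_j, u_j>.
Coefficients: <v, e_1> = 9/sqrt(10), <v, e_2> = -17/sqrt(185), <v, e_3> = -157/sqrt(34410).
Square and sum: Σ |<v, e_j>|^2 = 4826/465.
Compute ||v||^2 = v·v = 11.
Deficit = 11 − 4826/465 = 289/465 ≥ 0, confirming Bessel's inequality. (The deficit equals ||v − Σ <v,e_j> e_j||^2, the squared distance from v to span{e_j}.)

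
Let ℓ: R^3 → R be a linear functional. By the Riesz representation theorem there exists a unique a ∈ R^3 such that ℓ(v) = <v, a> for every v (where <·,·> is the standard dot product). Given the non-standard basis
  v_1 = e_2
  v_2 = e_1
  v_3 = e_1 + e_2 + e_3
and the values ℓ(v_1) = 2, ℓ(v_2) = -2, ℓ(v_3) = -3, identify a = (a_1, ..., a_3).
a = (-2, 2, -3)

Write a = (a_1, ..., a_3) in the standard basis. For each basis vector v_i, ℓ(v_i) = <v_i, a> is a linear equation in the a_j's. Collect the n equations into a matrix system V a = ℓ, where row i of V is v_i (expressed in the standard basis). Since V is invertible (lower-triangular with 1s on the diagonal, up to permutation), solve by back-substitution:
  V =
[[0, 1, 0],
 [1, 0, 0],
 [1, 1, 1]]
  V a = (2, -2, -3)
Solving gives a = (-2, 2, -3).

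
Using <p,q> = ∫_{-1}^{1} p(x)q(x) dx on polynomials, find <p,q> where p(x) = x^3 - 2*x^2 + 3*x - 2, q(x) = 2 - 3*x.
<p,q> = -268/15

Expand the product: p(x)·q(x) = -3*x^4 + 8*x^3 - 13*x^2 + 12*x - 4.
∫_{-1}^{1} of each monomial x^k gives [2/(k+1) if k even, 0 if k odd]. Integrating term-by-term (or equivalently evaluating the antiderivative F(x) = -3*x^5/5 + 2*x^4 - 13*x^3/3 + 6*x^2 - 4*x at the endpoints):
  F(1) − F(−1) = -14/15 − (254/15) = -268/15.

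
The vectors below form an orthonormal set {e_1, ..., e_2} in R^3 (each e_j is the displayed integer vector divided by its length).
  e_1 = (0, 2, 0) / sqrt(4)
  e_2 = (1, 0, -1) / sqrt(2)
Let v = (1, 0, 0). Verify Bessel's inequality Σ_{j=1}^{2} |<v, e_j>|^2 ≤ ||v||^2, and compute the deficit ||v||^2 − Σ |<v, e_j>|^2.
Σ |<v, e_j>|^2 = 1/2; ||v||^2 = 1; deficit = 1/2

Write each e_j = u_j / sqrt(<u_j, u_j>) where u_j is the displayed integer vector. Then <v, e_j> = <v, u_j> / sqrt(<u_j, u_j>), so |<v, e_j>|^2 = <v, u_j>^2 / <u_j, u_j>.
Coefficients: <v, e_1> = 0/sqrt(4), <v, e_2> = 1/sqrt(2).
Square and sum: Σ |<v, e_j>|^2 = 1/2.
Compute ||v||^2 = v·v = 1.
Deficit = 1 − 1/2 = 1/2 ≥ 0, confirming Bessel's inequality. (The deficit equals ||v − Σ <v,e_j> e_j||^2, the squared distance from v to span{e_j}.)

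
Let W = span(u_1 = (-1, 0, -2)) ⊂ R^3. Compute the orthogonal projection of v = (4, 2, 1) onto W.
proj_W(v) = (6/5, 0, 12/5)

Set up U = [u_1 | ... | u_1] ∈ R^(3×1). The projector onto W = col(U) is P = U (U^T U)^(-1) U^T.
Compute U^T U =
  [5],
and U^T v = (-6).
Solve U^T U · c = U^T v for the coefficients: c = (-6/5). The projection is proj_W(v) = U c.
Check: (v - proj_W(v)) · u_1 = 0  (should be 0).
Result: proj_W(v) = (6/5, 0, 12/5).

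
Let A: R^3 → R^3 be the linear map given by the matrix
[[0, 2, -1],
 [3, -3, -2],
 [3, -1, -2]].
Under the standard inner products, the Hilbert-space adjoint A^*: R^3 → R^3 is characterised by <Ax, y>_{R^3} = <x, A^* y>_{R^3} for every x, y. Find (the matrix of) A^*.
A^* = A^T =
[[0, 3, 3],
 [2, -3, -1],
 [-1, -2, -2]]

For real matrices with standard dot products, the defining identity <Ax, y> = <x, A^* y> gives (Ax)^T y = x^T (A^*) y, i.e. x^T A^T y = x^T (A^*) y. Since this holds for all x, y, we must have A^* = A^T. Therefore
A^* =
[[0, 3, 3],
 [2, -3, -1],
 [-1, -2, -2]].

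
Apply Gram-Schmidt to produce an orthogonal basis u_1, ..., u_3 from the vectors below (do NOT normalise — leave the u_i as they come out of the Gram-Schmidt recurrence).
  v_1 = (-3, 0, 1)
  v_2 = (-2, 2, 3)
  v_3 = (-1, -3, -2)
Orthogonal basis:
  u_1 = (-3, 0, 1)
  u_2 = (7/10, 2, 21/10)
  u_3 = (14/89, -49/89, 42/89)

Apply the Gram-Schmidt recurrence
  u_1 = v_1
  u_i = v_i − Σ_{j<i} ((v_i · u_j) / (u_j · u_j)) · u_j.

Step by step this gives:
  u_1 = (-3, 0, 1)
  u_2 = (7/10, 2, 21/10)
  u_3 = (14/89, -49/89, 42/89)

Orthogonality check:
  u_2 · u_1 = 0 (should be 0)
  u_3 · u_1 = 0 (should be 0)
  u_3 · u_2 = 0 (should be 0)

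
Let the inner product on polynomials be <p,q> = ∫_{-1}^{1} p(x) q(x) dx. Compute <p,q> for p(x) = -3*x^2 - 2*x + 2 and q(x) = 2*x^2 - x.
<p,q> = 8/5

Expand the product: p(x)·q(x) = -6*x^4 - x^3 + 6*x^2 - 2*x.
∫_{-1}^{1} of each monomial x^k gives [2/(k+1) if k even, 0 if k odd]. Integrating term-by-term (or equivalently evaluating the antiderivative F(x) = -6*x^5/5 - x^4/4 + 2*x^3 - x^2 at the endpoints):
  F(1) − F(−1) = -9/20 − (-41/20) = 8/5.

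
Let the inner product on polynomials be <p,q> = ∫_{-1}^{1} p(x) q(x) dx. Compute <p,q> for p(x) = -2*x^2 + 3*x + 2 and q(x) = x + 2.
<p,q> = 22/3

Expand the product: p(x)·q(x) = -2*x^3 - x^2 + 8*x + 4.
∫_{-1}^{1} of each monomial x^k gives [2/(k+1) if k even, 0 if k odd]. Integrating term-by-term (or equivalently evaluating the antiderivative F(x) = -x^4/2 - x^3/3 + 4*x^2 + 4*x at the endpoints):
  F(1) − F(−1) = 43/6 − (-1/6) = 22/3.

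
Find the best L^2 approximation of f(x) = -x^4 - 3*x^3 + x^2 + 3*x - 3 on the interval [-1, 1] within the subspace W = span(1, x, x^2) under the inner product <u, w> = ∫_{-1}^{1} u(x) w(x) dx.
g(x) = x^2/7 + 6*x/5 - 102/35

The best approximation g ∈ W is the orthogonal projection of f onto W. Writing g = a_0 + a_1 x + a_2 x^2, the coefficients solve the normal equations G · a = b where
  G_{ij} = <φ_i, φ_j> and b_i = <f, φ_i>, with φ_0 = 1, φ_1 = x, φ_2 = x^2.
G =
  [2, 0, 2/3]
  [0, 2/3, 0]
  [2/3, 0, 2/5],
b = (-86/15, 4/5, -66/35).
Solving gives a_0 = -102/35, a_1 = 6/5, a_2 = 1/7, so
  g(x) = x^2/7 + 6*x/5 - 102/35.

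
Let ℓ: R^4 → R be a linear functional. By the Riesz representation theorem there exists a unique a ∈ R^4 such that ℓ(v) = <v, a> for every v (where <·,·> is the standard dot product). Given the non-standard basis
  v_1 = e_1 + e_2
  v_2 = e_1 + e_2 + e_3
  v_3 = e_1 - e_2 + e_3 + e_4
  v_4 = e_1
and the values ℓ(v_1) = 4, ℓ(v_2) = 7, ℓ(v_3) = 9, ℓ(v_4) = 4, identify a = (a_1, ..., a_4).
a = (4, 0, 3, 2)

Write a = (a_1, ..., a_4) in the standard basis. For each basis vector v_i, ℓ(v_i) = <v_i, a> is a linear equation in the a_j's. Collect the n equations into a matrix system V a = ℓ, where row i of V is v_i (expressed in the standard basis). Since V is invertible (lower-triangular with 1s on the diagonal, up to permutation), solve by back-substitution:
  V =
[[1, 1, 0, 0],
 [1, 1, 1, 0],
 [1, -1, 1, 1],
 [1, 0, 0, 0]]
  V a = (4, 7, 9, 4)
Solving gives a = (4, 0, 3, 2).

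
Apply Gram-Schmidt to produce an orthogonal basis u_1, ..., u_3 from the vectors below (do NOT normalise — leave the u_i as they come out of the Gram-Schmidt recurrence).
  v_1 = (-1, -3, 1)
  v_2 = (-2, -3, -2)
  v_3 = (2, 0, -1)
Orthogonal basis:
  u_1 = (-1, -3, 1)
  u_2 = (-13/11, -6/11, -31/11)
  u_3 = (189/106, -42/53, -63/106)

Apply the Gram-Schmidt recurrence
  u_1 = v_1
  u_i = v_i − Σ_{j<i} ((v_i · u_j) / (u_j · u_j)) · u_j.

Step by step this gives:
  u_1 = (-1, -3, 1)
  u_2 = (-13/11, -6/11, -31/11)
  u_3 = (189/106, -42/53, -63/106)

Orthogonality check:
  u_2 · u_1 = 0 (should be 0)
  u_3 · u_1 = 0 (should be 0)
  u_3 · u_2 = 0 (should be 0)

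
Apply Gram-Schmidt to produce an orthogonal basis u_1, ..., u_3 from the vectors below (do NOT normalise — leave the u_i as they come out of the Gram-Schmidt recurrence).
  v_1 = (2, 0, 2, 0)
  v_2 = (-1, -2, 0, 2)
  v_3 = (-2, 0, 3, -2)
Orthogonal basis:
  u_1 = (2, 0, 2, 0)
  u_2 = (-1/2, -2, 1/2, 2)
  u_3 = (-44/17, -6/17, 44/17, -28/17)

Apply the Gram-Schmidt recurrence
  u_1 = v_1
  u_i = v_i − Σ_{j<i} ((v_i · u_j) / (u_j · u_j)) · u_j.

Step by step this gives:
  u_1 = (2, 0, 2, 0)
  u_2 = (-1/2, -2, 1/2, 2)
  u_3 = (-44/17, -6/17, 44/17, -28/17)

Orthogonality check:
  u_2 · u_1 = 0 (should be 0)
  u_3 · u_1 = 0 (should be 0)
  u_3 · u_2 = 0 (should be 0)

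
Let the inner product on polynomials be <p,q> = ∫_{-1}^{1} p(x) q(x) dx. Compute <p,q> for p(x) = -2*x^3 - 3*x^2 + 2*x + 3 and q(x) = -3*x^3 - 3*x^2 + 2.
<p,q> = 172/35

Expand the product: p(x)·q(x) = 6*x^6 + 15*x^5 + 3*x^4 - 19*x^3 - 15*x^2 + 4*x + 6.
∫_{-1}^{1} of each monomial x^k gives [2/(k+1) if k even, 0 if k odd]. Integrating term-by-term (or equivalently evaluating the antiderivative F(x) = 6*x^7/7 + 5*x^6/2 + 3*x^5/5 - 19*x^4/4 - 5*x^3 + 2*x^2 + 6*x at the endpoints):
  F(1) − F(−1) = 309/140 − (-379/140) = 172/35.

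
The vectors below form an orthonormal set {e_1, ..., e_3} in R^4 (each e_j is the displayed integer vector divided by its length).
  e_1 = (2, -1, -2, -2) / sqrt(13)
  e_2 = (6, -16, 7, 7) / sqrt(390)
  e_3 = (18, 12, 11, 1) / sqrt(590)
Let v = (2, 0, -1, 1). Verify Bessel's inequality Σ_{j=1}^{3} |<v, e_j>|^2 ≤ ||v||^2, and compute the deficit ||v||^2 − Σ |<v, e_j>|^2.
Σ |<v, e_j>|^2 = 162/59; ||v||^2 = 6; deficit = 192/59

Write each e_j = u_j / sqrt(<u_j, u_j>) where u_j is the displayed integer vector. Then <v, e_j> = <v, u_j> / sqrt(<u_j, u_j>), so |<v, e_j>|^2 = <v, u_j>^2 / <u_j, u_j>.
Coefficients: <v, e_1> = 4/sqrt(13), <v, e_2> = 12/sqrt(390), <v, e_3> = 26/sqrt(590).
Square and sum: Σ |<v, e_j>|^2 = 162/59.
Compute ||v||^2 = v·v = 6.
Deficit = 6 − 162/59 = 192/59 ≥ 0, confirming Bessel's inequality. (The deficit equals ||v − Σ <v,e_j> e_j||^2, the squared distance from v to span{e_j}.)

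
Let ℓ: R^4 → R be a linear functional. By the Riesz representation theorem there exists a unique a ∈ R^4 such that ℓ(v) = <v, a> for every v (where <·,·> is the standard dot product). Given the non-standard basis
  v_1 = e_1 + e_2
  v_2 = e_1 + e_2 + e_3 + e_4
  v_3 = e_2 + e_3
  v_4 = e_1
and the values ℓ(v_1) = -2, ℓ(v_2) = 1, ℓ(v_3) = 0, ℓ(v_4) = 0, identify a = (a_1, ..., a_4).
a = (0, -2, 2, 1)

Write a = (a_1, ..., a_4) in the standard basis. For each basis vector v_i, ℓ(v_i) = <v_i, a> is a linear equation in the a_j's. Collect the n equations into a matrix system V a = ℓ, where row i of V is v_i (expressed in the standard basis). Since V is invertible (lower-triangular with 1s on the diagonal, up to permutation), solve by back-substitution:
  V =
[[1, 1, 0, 0],
 [1, 1, 1, 1],
 [0, 1, 1, 0],
 [1, 0, 0, 0]]
  V a = (-2, 1, 0, 0)
Solving gives a = (0, -2, 2, 1).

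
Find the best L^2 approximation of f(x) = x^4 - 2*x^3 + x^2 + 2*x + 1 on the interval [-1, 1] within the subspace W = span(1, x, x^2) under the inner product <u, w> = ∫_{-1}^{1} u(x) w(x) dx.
g(x) = 13*x^2/7 + 4*x/5 + 32/35

The best approximation g ∈ W is the orthogonal projection of f onto W. Writing g = a_0 + a_1 x + a_2 x^2, the coefficients solve the normal equations G · a = b where
  G_{ij} = <φ_i, φ_j> and b_i = <f, φ_i>, with φ_0 = 1, φ_1 = x, φ_2 = x^2.
G =
  [2, 0, 2/3]
  [0, 2/3, 0]
  [2/3, 0, 2/5],
b = (46/15, 8/15, 142/105).
Solving gives a_0 = 32/35, a_1 = 4/5, a_2 = 13/7, so
  g(x) = 13*x^2/7 + 4*x/5 + 32/35.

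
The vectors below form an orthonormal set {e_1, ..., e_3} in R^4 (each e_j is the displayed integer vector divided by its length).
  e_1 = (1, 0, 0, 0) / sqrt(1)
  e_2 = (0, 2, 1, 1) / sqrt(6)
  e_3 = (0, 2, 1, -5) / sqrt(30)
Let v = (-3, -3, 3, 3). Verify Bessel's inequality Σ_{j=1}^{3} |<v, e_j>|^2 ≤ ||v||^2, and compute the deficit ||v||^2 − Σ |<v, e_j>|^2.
Σ |<v, e_j>|^2 = 99/5; ||v||^2 = 36; deficit = 81/5

Write each e_j = u_j / sqrt(<u_j, u_j>) where u_j is the displayed integer vector. Then <v, e_j> = <v, u_j> / sqrt(<u_j, u_j>), so |<v, e_j>|^2 = <v, u_j>^2 / <u_j, u_j>.
Coefficients: <v, e_1> = -3/sqrt(1), <v, e_2> = 0/sqrt(6), <v, e_3> = -18/sqrt(30).
Square and sum: Σ |<v, e_j>|^2 = 99/5.
Compute ||v||^2 = v·v = 36.
Deficit = 36 − 99/5 = 81/5 ≥ 0, confirming Bessel's inequality. (The deficit equals ||v − Σ <v,e_j> e_j||^2, the squared distance from v to span{e_j}.)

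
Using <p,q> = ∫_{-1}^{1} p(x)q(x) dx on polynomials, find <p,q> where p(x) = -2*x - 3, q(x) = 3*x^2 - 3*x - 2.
<p,q> = 10

Expand the product: p(x)·q(x) = -6*x^3 - 3*x^2 + 13*x + 6.
∫_{-1}^{1} of each monomial x^k gives [2/(k+1) if k even, 0 if k odd]. Integrating term-by-term (or equivalently evaluating the antiderivative F(x) = -3*x^4/2 - x^3 + 13*x^2/2 + 6*x at the endpoints):
  F(1) − F(−1) = 10 − (0) = 10.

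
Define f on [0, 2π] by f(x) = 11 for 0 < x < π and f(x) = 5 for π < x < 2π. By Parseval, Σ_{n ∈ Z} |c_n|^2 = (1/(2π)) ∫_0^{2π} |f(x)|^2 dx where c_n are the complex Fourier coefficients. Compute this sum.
Σ |c_n|^2 = 73

Parseval equates the L^2 energy of f (normalised by 1/(2π)) with the ℓ^2 sum of its Fourier coefficients: (1/(2π)) ∫_0^{2π} |f|^2 = Σ |c_n|^2.
Compute the left side: (1/(2π)) [∫_0^π 11^2 dx + ∫_π^{2π} 5^2 dx] = (1/(2π)) · (121π + 25π) = (121 + 25)/2 = 73.
So Σ_{n ∈ Z} |c_n|^2 = 73.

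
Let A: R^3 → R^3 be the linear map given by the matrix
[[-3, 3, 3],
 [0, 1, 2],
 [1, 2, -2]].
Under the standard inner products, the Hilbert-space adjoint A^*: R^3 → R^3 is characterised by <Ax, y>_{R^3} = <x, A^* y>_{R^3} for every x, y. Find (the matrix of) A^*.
A^* = A^T =
[[-3, 0, 1],
 [3, 1, 2],
 [3, 2, -2]]

For real matrices with standard dot products, the defining identity <Ax, y> = <x, A^* y> gives (Ax)^T y = x^T (A^*) y, i.e. x^T A^T y = x^T (A^*) y. Since this holds for all x, y, we must have A^* = A^T. Therefore
A^* =
[[-3, 0, 1],
 [3, 1, 2],
 [3, 2, -2]].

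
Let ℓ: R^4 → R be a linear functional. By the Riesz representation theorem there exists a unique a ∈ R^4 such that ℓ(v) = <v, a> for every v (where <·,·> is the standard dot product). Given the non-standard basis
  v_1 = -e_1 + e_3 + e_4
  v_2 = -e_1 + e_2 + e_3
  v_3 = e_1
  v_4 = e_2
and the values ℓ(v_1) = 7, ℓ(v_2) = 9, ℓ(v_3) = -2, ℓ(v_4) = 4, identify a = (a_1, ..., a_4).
a = (-2, 4, 3, 2)

Write a = (a_1, ..., a_4) in the standard basis. For each basis vector v_i, ℓ(v_i) = <v_i, a> is a linear equation in the a_j's. Collect the n equations into a matrix system V a = ℓ, where row i of V is v_i (expressed in the standard basis). Since V is invertible (lower-triangular with 1s on the diagonal, up to permutation), solve by back-substitution:
  V =
[[-1, 0, 1, 1],
 [-1, 1, 1, 0],
 [1, 0, 0, 0],
 [0, 1, 0, 0]]
  V a = (7, 9, -2, 4)
Solving gives a = (-2, 4, 3, 2).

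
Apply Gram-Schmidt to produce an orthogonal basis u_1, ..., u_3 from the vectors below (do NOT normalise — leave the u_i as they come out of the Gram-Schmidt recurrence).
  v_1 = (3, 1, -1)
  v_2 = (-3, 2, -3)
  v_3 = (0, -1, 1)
Orthogonal basis:
  u_1 = (3, 1, -1)
  u_2 = (-21/11, 26/11, -37/11)
  u_3 = (3/226, -18/113, -27/226)

Apply the Gram-Schmidt recurrence
  u_1 = v_1
  u_i = v_i − Σ_{j<i} ((v_i · u_j) / (u_j · u_j)) · u_j.

Step by step this gives:
  u_1 = (3, 1, -1)
  u_2 = (-21/11, 26/11, -37/11)
  u_3 = (3/226, -18/113, -27/226)

Orthogonality check:
  u_2 · u_1 = 0 (should be 0)
  u_3 · u_1 = 0 (should be 0)
  u_3 · u_2 = 0 (should be 0)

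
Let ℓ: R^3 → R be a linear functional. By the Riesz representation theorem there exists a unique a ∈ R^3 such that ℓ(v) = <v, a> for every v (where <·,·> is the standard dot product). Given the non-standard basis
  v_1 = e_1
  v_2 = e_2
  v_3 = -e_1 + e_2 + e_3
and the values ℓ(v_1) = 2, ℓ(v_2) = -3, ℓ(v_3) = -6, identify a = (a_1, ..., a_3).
a = (2, -3, -1)

Write a = (a_1, ..., a_3) in the standard basis. For each basis vector v_i, ℓ(v_i) = <v_i, a> is a linear equation in the a_j's. Collect the n equations into a matrix system V a = ℓ, where row i of V is v_i (expressed in the standard basis). Since V is invertible (lower-triangular with 1s on the diagonal, up to permutation), solve by back-substitution:
  V =
[[1, 0, 0],
 [0, 1, 0],
 [-1, 1, 1]]
  V a = (2, -3, -6)
Solving gives a = (2, -3, -1).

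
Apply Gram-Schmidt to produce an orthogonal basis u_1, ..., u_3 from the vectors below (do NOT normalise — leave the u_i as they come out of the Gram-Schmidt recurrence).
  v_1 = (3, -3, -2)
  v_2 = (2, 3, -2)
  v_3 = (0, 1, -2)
Orthogonal basis:
  u_1 = (3, -3, -2)
  u_2 = (41/22, 69/22, -21/11)
  u_3 = (-336/373, -56/373, -420/373)

Apply the Gram-Schmidt recurrence
  u_1 = v_1
  u_i = v_i − Σ_{j<i} ((v_i · u_j) / (u_j · u_j)) · u_j.

Step by step this gives:
  u_1 = (3, -3, -2)
  u_2 = (41/22, 69/22, -21/11)
  u_3 = (-336/373, -56/373, -420/373)

Orthogonality check:
  u_2 · u_1 = 0 (should be 0)
  u_3 · u_1 = 0 (should be 0)
  u_3 · u_2 = 0 (should be 0)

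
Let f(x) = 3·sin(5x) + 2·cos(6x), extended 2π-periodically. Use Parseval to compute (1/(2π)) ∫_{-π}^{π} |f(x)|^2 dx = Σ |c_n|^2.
Σ |c_n|^2 = 13/2

Expand |f|^2 and use orthogonality of {sin(nx), cos(mx)} on [-π, π]:
  ∫_{-π}^{π} sin(nx)^2 dx = π, ∫ cos(mx)^2 dx = π, and cross terms integrate to 0.
So ∫_{-π}^{π} f(x)^2 dx = 3^2 · π + 2^2 · π = (9 + 4)π.
Divide by 2π: (9 + 4)/2 = 13/2.
By Parseval, this equals Σ |c_n|^2.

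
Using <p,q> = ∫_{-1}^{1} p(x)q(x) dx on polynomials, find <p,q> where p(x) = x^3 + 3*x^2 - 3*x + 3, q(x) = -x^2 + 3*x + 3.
<p,q> = 16

Expand the product: p(x)·q(x) = -x^5 + 15*x^3 - 3*x^2 + 9.
∫_{-1}^{1} of each monomial x^k gives [2/(k+1) if k even, 0 if k odd]. Integrating term-by-term (or equivalently evaluating the antiderivative F(x) = -x^6/6 + 15*x^4/4 - x^3 + 9*x at the endpoints):
  F(1) − F(−1) = 139/12 − (-53/12) = 16.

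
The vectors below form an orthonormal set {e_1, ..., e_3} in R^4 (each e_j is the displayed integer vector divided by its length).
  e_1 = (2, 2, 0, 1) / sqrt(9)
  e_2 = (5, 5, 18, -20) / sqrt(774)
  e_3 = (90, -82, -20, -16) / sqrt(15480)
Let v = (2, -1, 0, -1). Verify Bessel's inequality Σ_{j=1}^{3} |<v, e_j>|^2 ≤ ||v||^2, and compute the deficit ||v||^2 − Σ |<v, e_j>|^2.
Σ |<v, e_j>|^2 = 266/45; ||v||^2 = 6; deficit = 4/45

Write each e_j = u_j / sqrt(<u_j, u_j>) where u_j is the displayed integer vector. Then <v, e_j> = <v, u_j> / sqrt(<u_j, u_j>), so |<v, e_j>|^2 = <v, u_j>^2 / <u_j, u_j>.
Coefficients: <v, e_1> = 1/sqrt(9), <v, e_2> = 25/sqrt(774), <v, e_3> = 278/sqrt(15480).
Square and sum: Σ |<v, e_j>|^2 = 266/45.
Compute ||v||^2 = v·v = 6.
Deficit = 6 − 266/45 = 4/45 ≥ 0, confirming Bessel's inequality. (The deficit equals ||v − Σ <v,e_j> e_j||^2, the squared distance from v to span{e_j}.)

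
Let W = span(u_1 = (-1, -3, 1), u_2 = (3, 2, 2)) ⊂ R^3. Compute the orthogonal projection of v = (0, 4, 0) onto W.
proj_W(v) = (80/69, 226/69, -70/69)

Set up U = [u_1 | ... | u_2] ∈ R^(3×2). The projector onto W = col(U) is P = U (U^T U)^(-1) U^T.
Compute U^T U =
  [11, -7]
  [-7, 17],
and U^T v = (-12, 8).
Solve U^T U · c = U^T v for the coefficients: c = (-74/69, 2/69). The projection is proj_W(v) = U c.
Check: (v - proj_W(v)) · u_1 = 0  (should be 0).
Check: (v - proj_W(v)) · u_2 = 0  (should be 0).
Result: proj_W(v) = (80/69, 226/69, -70/69).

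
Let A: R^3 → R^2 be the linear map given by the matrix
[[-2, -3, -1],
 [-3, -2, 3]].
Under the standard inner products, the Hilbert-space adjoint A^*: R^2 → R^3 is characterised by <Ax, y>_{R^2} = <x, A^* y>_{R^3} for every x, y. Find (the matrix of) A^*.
A^* = A^T =
[[-2, -3],
 [-3, -2],
 [-1, 3]]

For real matrices with standard dot products, the defining identity <Ax, y> = <x, A^* y> gives (Ax)^T y = x^T (A^*) y, i.e. x^T A^T y = x^T (A^*) y. Since this holds for all x, y, we must have A^* = A^T. Therefore
A^* =
[[-2, -3],
 [-3, -2],
 [-1, 3]].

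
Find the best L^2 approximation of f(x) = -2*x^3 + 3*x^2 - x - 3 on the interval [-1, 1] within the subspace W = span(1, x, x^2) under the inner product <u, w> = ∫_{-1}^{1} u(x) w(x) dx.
g(x) = 3*x^2 - 11*x/5 - 3

The best approximation g ∈ W is the orthogonal projection of f onto W. Writing g = a_0 + a_1 x + a_2 x^2, the coefficients solve the normal equations G · a = b where
  G_{ij} = <φ_i, φ_j> and b_i = <f, φ_i>, with φ_0 = 1, φ_1 = x, φ_2 = x^2.
G =
  [2, 0, 2/3]
  [0, 2/3, 0]
  [2/3, 0, 2/5],
b = (-4, -22/15, -4/5).
Solving gives a_0 = -3, a_1 = -11/5, a_2 = 3, so
  g(x) = 3*x^2 - 11*x/5 - 3.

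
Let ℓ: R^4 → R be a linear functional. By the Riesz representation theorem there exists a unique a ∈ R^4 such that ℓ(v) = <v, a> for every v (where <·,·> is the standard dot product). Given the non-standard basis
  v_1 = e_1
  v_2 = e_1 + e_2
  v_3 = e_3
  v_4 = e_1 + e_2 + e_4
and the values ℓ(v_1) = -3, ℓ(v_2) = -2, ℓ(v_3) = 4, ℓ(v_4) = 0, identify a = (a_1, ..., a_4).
a = (-3, 1, 4, 2)

Write a = (a_1, ..., a_4) in the standard basis. For each basis vector v_i, ℓ(v_i) = <v_i, a> is a linear equation in the a_j's. Collect the n equations into a matrix system V a = ℓ, where row i of V is v_i (expressed in the standard basis). Since V is invertible (lower-triangular with 1s on the diagonal, up to permutation), solve by back-substitution:
  V =
[[1, 0, 0, 0],
 [1, 1, 0, 0],
 [0, 0, 1, 0],
 [1, 1, 0, 1]]
  V a = (-3, -2, 4, 0)
Solving gives a = (-3, 1, 4, 2).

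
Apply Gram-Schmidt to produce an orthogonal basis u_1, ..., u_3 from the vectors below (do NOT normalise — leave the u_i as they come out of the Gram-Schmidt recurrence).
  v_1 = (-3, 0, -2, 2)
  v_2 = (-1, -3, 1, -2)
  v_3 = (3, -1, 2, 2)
Orthogonal basis:
  u_1 = (-3, 0, -2, 2)
  u_2 = (-26/17, -3, 11/17, -28/17)
  u_3 = (127/123, -143/82, 271/246, 326/123)

Apply the Gram-Schmidt recurrence
  u_1 = v_1
  u_i = v_i − Σ_{j<i} ((v_i · u_j) / (u_j · u_j)) · u_j.

Step by step this gives:
  u_1 = (-3, 0, -2, 2)
  u_2 = (-26/17, -3, 11/17, -28/17)
  u_3 = (127/123, -143/82, 271/246, 326/123)

Orthogonality check:
  u_2 · u_1 = 0 (should be 0)
  u_3 · u_1 = 0 (should be 0)
  u_3 · u_2 = 0 (should be 0)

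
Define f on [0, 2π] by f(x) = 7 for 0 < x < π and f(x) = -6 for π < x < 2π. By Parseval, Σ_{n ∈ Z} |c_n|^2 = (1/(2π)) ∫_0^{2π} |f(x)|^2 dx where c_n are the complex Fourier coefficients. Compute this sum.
Σ |c_n|^2 = 85/2

Parseval equates the L^2 energy of f (normalised by 1/(2π)) with the ℓ^2 sum of its Fourier coefficients: (1/(2π)) ∫_0^{2π} |f|^2 = Σ |c_n|^2.
Compute the left side: (1/(2π)) [∫_0^π 7^2 dx + ∫_π^{2π} (-6)^2 dx] = (1/(2π)) · (49π + 36π) = (49 + 36)/2 = 85/2.
So Σ_{n ∈ Z} |c_n|^2 = 85/2.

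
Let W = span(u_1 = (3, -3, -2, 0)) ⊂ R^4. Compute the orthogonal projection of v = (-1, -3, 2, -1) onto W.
proj_W(v) = (3/11, -3/11, -2/11, 0)

Set up U = [u_1 | ... | u_1] ∈ R^(4×1). The projector onto W = col(U) is P = U (U^T U)^(-1) U^T.
Compute U^T U =
  [22],
and U^T v = (2).
Solve U^T U · c = U^T v for the coefficients: c = (1/11). The projection is proj_W(v) = U c.
Check: (v - proj_W(v)) · u_1 = 0  (should be 0).
Result: proj_W(v) = (3/11, -3/11, -2/11, 0).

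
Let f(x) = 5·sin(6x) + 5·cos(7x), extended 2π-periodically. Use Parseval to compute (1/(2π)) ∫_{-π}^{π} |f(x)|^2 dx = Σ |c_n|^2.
Σ |c_n|^2 = 25

Expand |f|^2 and use orthogonality of {sin(nx), cos(mx)} on [-π, π]:
  ∫_{-π}^{π} sin(nx)^2 dx = π, ∫ cos(mx)^2 dx = π, and cross terms integrate to 0.
So ∫_{-π}^{π} f(x)^2 dx = 5^2 · π + 5^2 · π = (25 + 25)π.
Divide by 2π: (25 + 25)/2 = 25.
By Parseval, this equals Σ |c_n|^2.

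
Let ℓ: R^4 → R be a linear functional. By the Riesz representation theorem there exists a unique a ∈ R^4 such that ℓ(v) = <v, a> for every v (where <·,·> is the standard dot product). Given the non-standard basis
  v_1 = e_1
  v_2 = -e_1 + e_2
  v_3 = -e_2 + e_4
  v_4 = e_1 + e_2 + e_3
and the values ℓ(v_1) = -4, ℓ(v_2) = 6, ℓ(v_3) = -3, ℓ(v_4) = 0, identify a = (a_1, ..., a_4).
a = (-4, 2, 2, -1)

Write a = (a_1, ..., a_4) in the standard basis. For each basis vector v_i, ℓ(v_i) = <v_i, a> is a linear equation in the a_j's. Collect the n equations into a matrix system V a = ℓ, where row i of V is v_i (expressed in the standard basis). Since V is invertible (lower-triangular with 1s on the diagonal, up to permutation), solve by back-substitution:
  V =
[[1, 0, 0, 0],
 [-1, 1, 0, 0],
 [0, -1, 0, 1],
 [1, 1, 1, 0]]
  V a = (-4, 6, -3, 0)
Solving gives a = (-4, 2, 2, -1).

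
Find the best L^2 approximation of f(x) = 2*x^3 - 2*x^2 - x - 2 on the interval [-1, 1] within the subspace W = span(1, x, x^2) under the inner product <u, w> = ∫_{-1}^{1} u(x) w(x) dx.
g(x) = -2*x^2 + x/5 - 2

The best approximation g ∈ W is the orthogonal projection of f onto W. Writing g = a_0 + a_1 x + a_2 x^2, the coefficients solve the normal equations G · a = b where
  G_{ij} = <φ_i, φ_j> and b_i = <f, φ_i>, with φ_0 = 1, φ_1 = x, φ_2 = x^2.
G =
  [2, 0, 2/3]
  [0, 2/3, 0]
  [2/3, 0, 2/5],
b = (-16/3, 2/15, -32/15).
Solving gives a_0 = -2, a_1 = 1/5, a_2 = -2, so
  g(x) = -2*x^2 + x/5 - 2.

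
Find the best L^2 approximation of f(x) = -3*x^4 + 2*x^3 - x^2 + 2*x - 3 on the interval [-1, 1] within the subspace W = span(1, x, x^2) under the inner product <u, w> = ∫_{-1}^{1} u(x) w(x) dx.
g(x) = -25*x^2/7 + 16*x/5 - 96/35

The best approximation g ∈ W is the orthogonal projection of f onto W. Writing g = a_0 + a_1 x + a_2 x^2, the coefficients solve the normal equations G · a = b where
  G_{ij} = <φ_i, φ_j> and b_i = <f, φ_i>, with φ_0 = 1, φ_1 = x, φ_2 = x^2.
G =
  [2, 0, 2/3]
  [0, 2/3, 0]
  [2/3, 0, 2/5],
b = (-118/15, 32/15, -114/35).
Solving gives a_0 = -96/35, a_1 = 16/5, a_2 = -25/7, so
  g(x) = -25*x^2/7 + 16*x/5 - 96/35.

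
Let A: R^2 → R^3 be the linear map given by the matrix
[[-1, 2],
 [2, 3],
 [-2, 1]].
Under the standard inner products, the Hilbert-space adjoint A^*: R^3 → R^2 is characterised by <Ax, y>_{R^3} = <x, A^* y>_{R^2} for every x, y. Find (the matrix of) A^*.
A^* = A^T =
[[-1, 2, -2],
 [2, 3, 1]]

For real matrices with standard dot products, the defining identity <Ax, y> = <x, A^* y> gives (Ax)^T y = x^T (A^*) y, i.e. x^T A^T y = x^T (A^*) y. Since this holds for all x, y, we must have A^* = A^T. Therefore
A^* =
[[-1, 2, -2],
 [2, 3, 1]].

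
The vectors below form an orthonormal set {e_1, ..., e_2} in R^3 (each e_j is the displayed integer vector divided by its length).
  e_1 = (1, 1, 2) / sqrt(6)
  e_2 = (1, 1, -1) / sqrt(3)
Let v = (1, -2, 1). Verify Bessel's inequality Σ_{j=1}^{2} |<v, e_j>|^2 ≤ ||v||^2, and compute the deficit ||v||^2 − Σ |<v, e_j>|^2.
Σ |<v, e_j>|^2 = 3/2; ||v||^2 = 6; deficit = 9/2

Write each e_j = u_j / sqrt(<u_j, u_j>) where u_j is the displayed integer vector. Then <v, e_j> = <v, u_j> / sqrt(<u_j, u_j>), so |<v, e_j>|^2 = <v, u_j>^2 / <u_j, u_j>.
Coefficients: <v, e_1> = 1/sqrt(6), <v, e_2> = -2/sqrt(3).
Square and sum: Σ |<v, e_j>|^2 = 3/2.
Compute ||v||^2 = v·v = 6.
Deficit = 6 − 3/2 = 9/2 ≥ 0, confirming Bessel's inequality. (The deficit equals ||v − Σ <v,e_j> e_j||^2, the squared distance from v to span{e_j}.)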